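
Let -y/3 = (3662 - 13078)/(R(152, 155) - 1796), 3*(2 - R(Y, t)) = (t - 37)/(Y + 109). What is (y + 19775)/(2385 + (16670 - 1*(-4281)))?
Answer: 6939549329/8195719880 ≈ 0.84673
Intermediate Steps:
R(Y, t) = 2 - (-37 + t)/(3*(109 + Y)) (R(Y, t) = 2 - (t - 37)/(3*(Y + 109)) = 2 - (-37 + t)/(3*(109 + Y)))
y = -5529546/351205 (y = -3*(3662 - 13078)/((691 - 1*155 + 6*152)/(3*(109 + 152)) - 1796) = -(-28248)/((⅓)*(691 - 155 + 912)/261 - 1796) = -(-28248)/((⅓)*(1/261)*1448 - 1796) = -(-28248)/(1448/783 - 1796) = -(-28248)/(-1404820/783) = -(-28248)*(-783)/1404820 = -3*1843182/351205 = -5529546/351205 ≈ -15.744)
(y + 19775)/(2385 + (16670 - 1*(-4281))) = (-5529546/351205 + 19775)/(2385 + (16670 - 1*(-4281))) = 6939549329/(351205*(2385 + (16670 + 4281))) = 6939549329/(351205*(2385 + 20951)) = (6939549329/351205)/23336 = (6939549329/351205)*(1/23336) = 6939549329/8195719880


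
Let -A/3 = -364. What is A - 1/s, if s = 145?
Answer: 158339/145 ≈ 1092.0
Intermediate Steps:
A = 1092 (A = -3*(-364) = 1092)
A - 1/s = 1092 - 1/145 = 158339/145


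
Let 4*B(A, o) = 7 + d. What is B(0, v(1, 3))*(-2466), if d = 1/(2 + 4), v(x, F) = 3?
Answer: -17673/4 ≈ -4418.3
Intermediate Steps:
d = ⅙ (d = 1/6 = ⅙ ≈ 0.16667)
B(A, o) = 43/24 (B(A, o) = (7 + ⅙)/4 = (¼)*(43/6) = 43/24)
B(0, v(1, 3))*(-2466) = (43/24)*(-2466) = -17673/4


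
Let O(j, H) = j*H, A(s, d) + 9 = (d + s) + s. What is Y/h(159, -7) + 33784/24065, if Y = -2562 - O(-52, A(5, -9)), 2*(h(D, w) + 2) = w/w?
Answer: 143432492/72195 ≈ 1986.7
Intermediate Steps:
A(s, d) = -9 + d + 2*s (A(s, d) = -9 + ((d + s) + s) = -9 + (d + 2*s) = -9 + d + 2*s)
h(D, w) = -3/2 (h(D, w) = -2 + (w/w)/2 = -2 + (1/2)*1 = -2 + 1/2 = -3/2)
O(j, H) = H*j
Y = -2978 (Y = -2562 - (-9 - 9 + 2*5)*(-52) = -2562 - (-9 - 9 + 10)*(-52) = -2562 - (-8)*(-52) = -2562 - 1*416 = -2562 - 416 = -2978)
Y/h(159, -7) + 33784/24065 = -2978/(-3/2) + 33784/24065 = -2978*(-2/3) + 33784*(1/24065) = 5956/3 + 33784/24065 = 143432492/72195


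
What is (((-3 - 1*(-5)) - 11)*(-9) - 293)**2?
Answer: 44944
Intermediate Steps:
(((-3 - 1*(-5)) - 11)*(-9) - 293)**2 = (((-3 + 5) - 11)*(-9) - 293)**2 = ((2 - 11)*(-9) - 293)**2 = (-9*(-9) - 293)**2 = (81 - 293)**2 = (-212)**2 = 44944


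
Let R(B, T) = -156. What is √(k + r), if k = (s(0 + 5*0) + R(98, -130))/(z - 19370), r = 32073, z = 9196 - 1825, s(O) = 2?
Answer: √27323929751/923 ≈ 179.09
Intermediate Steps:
z = 7371
k = 154/11999 (k = (2 - 156)/(7371 - 19370) = -154/(-11999) = -154*(-1/11999) = 154/11999 ≈ 0.012834)
√(k + r) = √(154/11999 + 32073) = √(384844081/11999) = √27323929751/923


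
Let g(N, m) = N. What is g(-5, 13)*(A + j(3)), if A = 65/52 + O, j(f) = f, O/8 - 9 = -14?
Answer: 715/4 ≈ 178.75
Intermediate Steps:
O = -40 (O = 72 + 8*(-14) = 72 - 112 = -40)
A = -155/4 (A = 65/52 - 40 = 65*(1/52) - 40 = 5/4 - 40 = -155/4 ≈ -38.750)
g(-5, 13)*(A + j(3)) = -5*(-155/4 + 3) = -5*(-143/4) = 715/4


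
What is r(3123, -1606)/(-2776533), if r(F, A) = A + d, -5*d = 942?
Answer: 8972/13882665 ≈ 0.00064627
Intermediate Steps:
d = -942/5 (d = -⅕*942 = -942/5 ≈ -188.40)
r(F, A) = -942/5 + A (r(F, A) = A - 942/5 = -942/5 + A)
r(3123, -1606)/(-2776533) = (-942/5 - 1606)/(-2776533) = -8972/5*(-1/2776533) = 8972/13882665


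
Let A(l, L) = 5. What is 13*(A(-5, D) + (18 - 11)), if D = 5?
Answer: 156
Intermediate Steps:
13*(A(-5, D) + (18 - 11)) = 13*(5 + (18 - 11)) = 13*(5 + 7) = 13*12 = 156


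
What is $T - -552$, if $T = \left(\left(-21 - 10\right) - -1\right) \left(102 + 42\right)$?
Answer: $-3768$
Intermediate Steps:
$T = -4320$ ($T = \left(-31 + 1\right) 144 = \left(-30\right) 144 = -4320$)
$T - -552 = -4320 - -552 = -4320 + 552 = -3768$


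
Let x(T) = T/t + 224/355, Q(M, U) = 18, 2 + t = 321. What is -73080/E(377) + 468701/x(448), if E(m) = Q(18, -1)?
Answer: 52142230985/230496 ≈ 2.2622e+5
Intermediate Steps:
t = 319 (t = -2 + 321 = 319)
E(m) = 18
x(T) = 224/355 + T/319 (x(T) = T/319 + 224/355 = 224/355 + T/319)
-73080/E(377) + 468701/x(448) = -73080/18 + 468701/(224/355 + (1/319)*448) = -73080*1/18 + 468701/(224/355 + 448/319) = -4060 + 468701/(230496/113245) = -4060 + 468701*(113245/230496) = -4060 + 53078044745/230496 = 52142230985/230496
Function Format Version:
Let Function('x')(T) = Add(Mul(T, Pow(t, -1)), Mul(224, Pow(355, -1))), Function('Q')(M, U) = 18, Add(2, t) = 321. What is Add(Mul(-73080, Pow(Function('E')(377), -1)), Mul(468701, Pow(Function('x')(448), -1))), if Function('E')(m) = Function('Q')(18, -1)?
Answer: Rational(52142230985, 230496) ≈ 2.2622e+5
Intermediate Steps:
t = 319 (t = Add(-2, 321) = 319)
Function('E')(m) = 18
Function('x')(T) = Add(Rational(224, 355), Mul(Rational(1, 319), T)) (Function('x')(T) = Add(Mul(T, Pow(319, -1)), Mul(224, Pow(355, -1))) = Add(Mul(T, Rational(1, 319)), Mul(224, Rational(1, 355))) = Add(Mul(Rational(1, 319), T), Rational(224, 355)) = Add(Rational(224, 355), Mul(Rational(1, 319), T)))
Add(Mul(-73080, Pow(Function('E')(377), -1)), Mul(468701, Pow(Function('x')(448), -1))) = Add(Mul(-73080, Pow(18, -1)), Mul(468701, Pow(Add(Rational(224, 355), Mul(Rational(1, 319), 448)), -1))) = Add(Mul(-73080, Rational(1, 18)), Mul(468701, Pow(Add(Rational(224, 355), Rational(448, 319)), -1))) = Add(-4060, Mul(468701, Pow(Rational(230496, 113245), -1))) = Add(-4060, Mul(468701, Rational(113245, 230496))) = Add(-4060, Rational(53078044745, 230496)) = Rational(52142230985, 230496)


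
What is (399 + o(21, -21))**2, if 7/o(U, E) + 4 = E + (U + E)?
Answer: 99361024/625 ≈ 1.5898e+5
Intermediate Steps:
o(U, E) = 7/(-4 + U + 2*E) (o(U, E) = 7/(-4 + (E + (U + E))) = 7/(-4 + (E + (E + U))) = 7/(-4 + (U + 2*E)) = 7/(-4 + U + 2*E))
(399 + o(21, -21))**2 = (399 + 7/(-4 + 21 + 2*(-21)))**2 = (399 + 7/(-4 + 21 - 42))**2 = (399 + 7/(-25))**2 = (399 + 7*(-1/25))**2 = (399 - 7/25)**2 = (9968/25)**2 = 99361024/625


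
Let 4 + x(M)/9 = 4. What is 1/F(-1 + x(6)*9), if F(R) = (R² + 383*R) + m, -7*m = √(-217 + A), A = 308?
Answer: -2674/1021455 + √91/1021455 ≈ -0.0026085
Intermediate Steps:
x(M) = 0 (x(M) = -36 + 9*4 = -36 + 36 = 0)
m = -√91/7 (m = -√(-217 + 308)/7 = -√91/7 ≈ -1.3628)
F(R) = R² + 383*R - √91/7 (F(R) = (R² + 383*R) - √91/7 = R² + 383*R - √91/7)
1/F(-1 + x(6)*9) = 1/((-1 + 0*9)² + 383*(-1 + 0*9) - √91/7) = 1/((-1 + 0)² + 383*(-1 + 0) - √91/7) = 1/((-1)² + 383*(-1) - √91/7) = 1/(1 - 383 - √91/7) = 1/(-382 - √91/7)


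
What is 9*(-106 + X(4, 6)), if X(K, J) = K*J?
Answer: -738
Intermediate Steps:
X(K, J) = J*K
9*(-106 + X(4, 6)) = 9*(-106 + 6*4) = 9*(-106 + 24) = 9*(-82) = -738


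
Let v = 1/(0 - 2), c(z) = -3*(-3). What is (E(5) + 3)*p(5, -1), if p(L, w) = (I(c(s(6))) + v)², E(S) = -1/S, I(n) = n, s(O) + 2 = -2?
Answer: 2023/10 ≈ 202.30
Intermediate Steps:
s(O) = -4 (s(O) = -2 - 2 = -4)
c(z) = 9
v = -½ (v = 1/(-2) = -½ ≈ -0.50000)
p(L, w) = 289/4 (p(L, w) = (9 - ½)² = (17/2)² = 289/4)
(E(5) + 3)*p(5, -1) = (-1/5 + 3)*(289/4) = (-1*⅕ + 3)*(289/4) = (-⅕ + 3)*(289/4) = (14/5)*(289/4) = 2023/10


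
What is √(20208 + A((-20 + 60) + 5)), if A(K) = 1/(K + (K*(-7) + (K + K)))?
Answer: √18187195/30 ≈ 142.15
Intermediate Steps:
A(K) = -1/(4*K) (A(K) = 1/(K + (-7*K + 2*K)) = 1/(K - 5*K) = 1/(-4*K) = -1/(4*K))
√(20208 + A((-20 + 60) + 5)) = √(20208 - 1/(4*((-20 + 60) + 5))) = √(20208 - 1/(4*(40 + 5))) = √(20208 - ¼/45) = √(20208 - ¼*1/45) = √(20208 - 1/180) = √(3637439/180) = √18187195/30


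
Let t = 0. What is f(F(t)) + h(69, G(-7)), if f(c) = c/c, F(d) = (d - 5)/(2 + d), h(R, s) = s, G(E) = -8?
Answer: -7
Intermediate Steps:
F(d) = (-5 + d)/(2 + d)
f(c) = 1
f(F(t)) + h(69, G(-7)) = 1 - 8 = -7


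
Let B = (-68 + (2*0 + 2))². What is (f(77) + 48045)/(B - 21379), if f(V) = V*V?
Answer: -53974/17023 ≈ -3.1707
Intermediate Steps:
f(V) = V²
B = 4356 (B = (-68 + (0 + 2))² = (-68 + 2)² = (-66)² = 4356)
(f(77) + 48045)/(B - 21379) = (77² + 48045)/(4356 - 21379) = (5929 + 48045)/(-17023) = 53974*(-1/17023) = -53974/17023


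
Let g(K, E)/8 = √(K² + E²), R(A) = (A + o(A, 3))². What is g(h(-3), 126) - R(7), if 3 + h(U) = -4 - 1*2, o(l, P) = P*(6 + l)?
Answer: -2116 + 72*√197 ≈ -1105.4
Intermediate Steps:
h(U) = -9 (h(U) = -3 + (-4 - 1*2) = -3 + (-4 - 2) = -3 - 6 = -9)
R(A) = (18 + 4*A)² (R(A) = (A + 3*(6 + A))² = (A + (18 + 3*A))² = (18 + 4*A)²)
g(K, E) = 8*√(E² + K²) (g(K, E) = 8*√(K² + E²) = 8*√(E² + K²))
g(h(-3), 126) - R(7) = 8*√(126² + (-9)²) - 4*(9 + 2*7)² = 8*√(15876 + 81) - 4*(9 + 14)² = 8*√15957 - 4*23² = 8*(9*√197) - 4*529 = 72*√197 - 1*2116 = 72*√197 - 2116 = -2116 + 72*√197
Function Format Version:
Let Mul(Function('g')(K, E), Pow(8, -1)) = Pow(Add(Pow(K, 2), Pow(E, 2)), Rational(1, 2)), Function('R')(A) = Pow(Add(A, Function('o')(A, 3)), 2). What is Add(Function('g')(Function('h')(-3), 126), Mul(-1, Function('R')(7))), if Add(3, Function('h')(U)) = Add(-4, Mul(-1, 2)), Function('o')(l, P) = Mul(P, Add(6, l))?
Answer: Add(-2116, Mul(72, Pow(197, Rational(1, 2)))) ≈ -1105.4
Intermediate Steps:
Function('h')(U) = -9 (Function('h')(U) = Add(-3, Add(-4, Mul(-1, 2))) = Add(-3, Add(-4, -2)) = Add(-3, -6) = -9)
Function('R')(A) = Pow(Add(18, Mul(4, A)), 2) (Function('R')(A) = Pow(Add(A, Mul(3, Add(6, A))), 2) = Pow(Add(A, Add(18, Mul(3, A))), 2) = Pow(Add(18, Mul(4, A)), 2))
Function('g')(K, E) = Mul(8, Pow(Add(Pow(E, 2), Pow(K, 2)), Rational(1, 2))) (Function('g')(K, E) = Mul(8, Pow(Add(Pow(K, 2), Pow(E, 2)), Rational(1, 2))) = Mul(8, Pow(Add(Pow(E, 2), Pow(K, 2)), Rational(1, 2))))
Add(Function('g')(Function('h')(-3), 126), Mul(-1, Function('R')(7))) = Add(Mul(8, Pow(Add(Pow(126, 2), Pow(-9, 2)), Rational(1, 2))), Mul(-1, Mul(4, Pow(Add(9, Mul(2, 7)), 2)))) = Add(Mul(8, Pow(Add(15876, 81), Rational(1, 2))), Mul(-1, Mul(4, Pow(Add(9, 14), 2)))) = Add(Mul(8, Pow(15957, Rational(1, 2))), Mul(-1, Mul(4, Pow(23, 2)))) = Add(Mul(8, Mul(9, Pow(197, Rational(1, 2)))), Mul(-1, Mul(4, 529))) = Add(Mul(72, Pow(197, Rational(1, 2))), Mul(-1, 2116)) = Add(Mul(72, Pow(197, Rational(1, 2))), -2116) = Add(-2116, Mul(72, Pow(197, Rational(1, 2))))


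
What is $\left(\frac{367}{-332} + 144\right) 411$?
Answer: $\frac{19498251}{332} \approx 58730.0$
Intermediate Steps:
$\left(\frac{367}{-332} + 144\right) 411 = \left(367 \left(- \frac{1}{332}\right) + 144\right) 411 = \left(- \frac{367}{332} + 144\right) 411 = \frac{47441}{332} \cdot 411 = \frac{19498251}{332}$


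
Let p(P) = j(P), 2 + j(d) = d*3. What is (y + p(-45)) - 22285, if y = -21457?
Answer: -43879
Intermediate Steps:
j(d) = -2 + 3*d (j(d) = -2 + d*3 = -2 + 3*d)
p(P) = -2 + 3*P
(y + p(-45)) - 22285 = (-21457 + (-2 + 3*(-45))) - 22285 = (-21457 + (-2 - 135)) - 22285 = (-21457 - 137) - 22285 = -21594 - 22285 = -43879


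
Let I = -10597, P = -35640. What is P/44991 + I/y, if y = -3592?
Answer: 38750083/17956408 ≈ 2.1580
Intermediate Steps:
P/44991 + I/y = -35640/44991 - 10597/(-3592) = -35640*1/44991 - 10597*(-1/3592) = -3960/4999 + 10597/3592 = 38750083/17956408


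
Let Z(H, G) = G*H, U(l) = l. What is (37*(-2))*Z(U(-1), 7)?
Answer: 518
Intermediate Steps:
(37*(-2))*Z(U(-1), 7) = (37*(-2))*(7*(-1)) = -74*(-7) = 518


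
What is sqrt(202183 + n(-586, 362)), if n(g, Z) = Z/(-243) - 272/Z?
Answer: sqrt(4828636361217)/4887 ≈ 449.65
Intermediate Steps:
n(g, Z) = -272/Z - Z/243 (n(g, Z) = Z*(-1/243) - 272/Z = -Z/243 - 272/Z = -272/Z - Z/243)
sqrt(202183 + n(-586, 362)) = sqrt(202183 + (-272/362 - 1/243*362)) = sqrt(202183 + (-272*1/362 - 362/243)) = sqrt(202183 + (-136/181 - 362/243)) = sqrt(202183 - 98570/43983) = sqrt(8892516319/43983) = sqrt(4828636361217)/4887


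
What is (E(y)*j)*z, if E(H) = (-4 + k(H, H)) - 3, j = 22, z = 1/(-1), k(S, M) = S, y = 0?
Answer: 154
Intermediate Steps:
z = -1
E(H) = -7 + H (E(H) = (-4 + H) - 3 = -7 + H)
(E(y)*j)*z = ((-7 + 0)*22)*(-1) = -7*22*(-1) = -154*(-1) = 154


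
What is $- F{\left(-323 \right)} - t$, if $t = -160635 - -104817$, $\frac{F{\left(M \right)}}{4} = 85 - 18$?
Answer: $55550$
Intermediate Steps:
$F{\left(M \right)} = 268$ ($F{\left(M \right)} = 4 \left(85 - 18\right) = 4 \cdot 67 = 268$)
$t = -55818$ ($t = -160635 + 104817 = -55818$)
$- F{\left(-323 \right)} - t = \left(-1\right) 268 - -55818 = -268 + 55818 = 55550$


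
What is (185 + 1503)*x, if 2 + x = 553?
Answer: 930088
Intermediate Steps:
x = 551 (x = -2 + 553 = 551)
(185 + 1503)*x = (185 + 1503)*551 = 1688*551 = 930088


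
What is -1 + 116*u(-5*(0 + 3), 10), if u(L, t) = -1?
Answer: -117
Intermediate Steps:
-1 + 116*u(-5*(0 + 3), 10) = -1 + 116*(-1) = -1 - 116 = -117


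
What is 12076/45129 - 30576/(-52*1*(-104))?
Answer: -6319987/1173354 ≈ -5.3863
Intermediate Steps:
12076/45129 - 30576/(-52*1*(-104)) = 12076*(1/45129) - 30576/((-52*(-104))) = 12076/45129 - 30576/5408 = 12076/45129 - 30576*1/5408 = 12076/45129 - 147/26 = -6319987/1173354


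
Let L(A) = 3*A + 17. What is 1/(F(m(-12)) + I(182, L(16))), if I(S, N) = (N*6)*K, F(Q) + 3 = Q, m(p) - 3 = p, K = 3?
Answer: 1/1158 ≈ 0.00086356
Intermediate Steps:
m(p) = 3 + p
F(Q) = -3 + Q
L(A) = 17 + 3*A
I(S, N) = 18*N (I(S, N) = (N*6)*3 = (6*N)*3 = 18*N)
1/(F(m(-12)) + I(182, L(16))) = 1/((-3 + (3 - 12)) + 18*(17 + 3*16)) = 1/((-3 - 9) + 18*(17 + 48)) = 1/(-12 + 18*65) = 1/(-12 + 1170) = 1/1158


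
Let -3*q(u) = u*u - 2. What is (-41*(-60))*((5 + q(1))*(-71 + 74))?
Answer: 39360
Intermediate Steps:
q(u) = 2/3 - u**2/3 (q(u) = -(u*u - 2)/3 = -(u**2 - 2)/3 = -(-2 + u**2)/3 = 2/3 - u**2/3)
(-41*(-60))*((5 + q(1))*(-71 + 74)) = (-41*(-60))*((5 + (2/3 - 1/3*1**2))*(-71 + 74)) = 2460*((5 + (2/3 - 1/3*1))*3) = 2460*((5 + (2/3 - 1/3))*3) = 2460*((5 + 1/3)*3) = 2460*((16/3)*3) = 2460*16 = 39360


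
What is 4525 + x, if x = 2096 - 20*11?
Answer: 6401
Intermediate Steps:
x = 1876 (x = 2096 - 1*220 = 2096 - 220 = 1876)
4525 + x = 4525 + 1876 = 6401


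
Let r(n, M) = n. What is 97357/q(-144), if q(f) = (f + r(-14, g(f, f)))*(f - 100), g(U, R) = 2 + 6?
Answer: 97357/38552 ≈ 2.5253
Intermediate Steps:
g(U, R) = 8
q(f) = (-100 + f)*(-14 + f) (q(f) = (f - 14)*(f - 100) = (-14 + f)*(-100 + f) = (-100 + f)*(-14 + f))
97357/q(-144) = 97357/(1400 + (-144)**2 - 114*(-144)) = 97357/(1400 + 20736 + 16416) = 97357/38552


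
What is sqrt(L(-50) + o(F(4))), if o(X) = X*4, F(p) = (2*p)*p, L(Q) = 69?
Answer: sqrt(197) ≈ 14.036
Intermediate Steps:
F(p) = 2*p**2
o(X) = 4*X
sqrt(L(-50) + o(F(4))) = sqrt(69 + 4*(2*4**2)) = sqrt(69 + 4*(2*16)) = sqrt(69 + 4*32) = sqrt(69 + 128) = sqrt(197)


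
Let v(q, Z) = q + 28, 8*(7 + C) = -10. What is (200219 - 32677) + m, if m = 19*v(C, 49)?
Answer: 671669/4 ≈ 1.6792e+5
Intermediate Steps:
C = -33/4 (C = -7 + (⅛)*(-10) = -7 - 5/4 = -33/4 ≈ -8.2500)
v(q, Z) = 28 + q
m = 1501/4 (m = 19*(28 - 33/4) = 19*(79/4) = 1501/4 ≈ 375.25)
(200219 - 32677) + m = (200219 - 32677) + 1501/4 = 167542 + 1501/4 = 671669/4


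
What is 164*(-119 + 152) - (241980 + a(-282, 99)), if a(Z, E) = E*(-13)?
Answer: -235281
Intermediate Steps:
a(Z, E) = -13*E
164*(-119 + 152) - (241980 + a(-282, 99)) = 164*(-119 + 152) - (241980 - 13*99) = 164*33 - (241980 - 1287) = 5412 - 1*240693 = 5412 - 240693 = -235281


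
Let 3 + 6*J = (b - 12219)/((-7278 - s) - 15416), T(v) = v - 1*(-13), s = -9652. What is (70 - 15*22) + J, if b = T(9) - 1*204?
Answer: -20372245/78252 ≈ -260.34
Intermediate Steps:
T(v) = 13 + v (T(v) = v + 13 = 13 + v)
b = -182 (b = (13 + 9) - 1*204 = 22 - 204 = -182)
J = -26725/78252 (J = -½ + ((-182 - 12219)/((-7278 - 1*(-9652)) - 15416))/6 = -½ + (-12401/((-7278 + 9652) - 15416))/6 = -½ + (-12401/(2374 - 15416))/6 = -½ + (-12401/(-13042))/6 = -½ + (-12401*(-1/13042))/6 = -½ + (⅙)*(12401/13042) = -½ + 12401/78252 = -26725/78252 ≈ -0.34152)
(70 - 15*22) + J = (70 - 15*22) - 26725/78252 = (70 - 330) - 26725/78252 = -260 - 26725/78252 = -20372245/78252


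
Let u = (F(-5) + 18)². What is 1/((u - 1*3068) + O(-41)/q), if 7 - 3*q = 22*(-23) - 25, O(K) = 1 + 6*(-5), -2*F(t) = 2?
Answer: -538/1495189 ≈ -0.00035982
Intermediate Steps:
F(t) = -1 (F(t) = -½*2 = -1)
O(K) = -29 (O(K) = 1 - 30 = -29)
q = 538/3 (q = 7/3 - (22*(-23) - 25)/3 = 7/3 - (-506 - 25)/3 = 7/3 - ⅓*(-531) = 7/3 + 177 = 538/3 ≈ 179.33)
u = 289 (u = (-1 + 18)² = 17² = 289)
1/((u - 1*3068) + O(-41)/q) = 1/((289 - 1*3068) - 29/538/3) = 1/((289 - 3068) - 29*3/538) = 1/(-2779 - 87/538) = 1/(-1495189/538) = -538/1495189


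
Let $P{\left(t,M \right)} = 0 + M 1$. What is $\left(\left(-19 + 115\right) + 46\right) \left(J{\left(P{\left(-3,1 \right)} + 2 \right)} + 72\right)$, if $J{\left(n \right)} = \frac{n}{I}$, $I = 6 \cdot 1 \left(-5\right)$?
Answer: $\frac{51049}{5} \approx 10210.0$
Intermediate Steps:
$P{\left(t,M \right)} = M$ ($P{\left(t,M \right)} = 0 + M = M$)
$I = -30$ ($I = 6 \left(-5\right) = -30$)
$J{\left(n \right)} = - \frac{n}{30}$ ($J{\left(n \right)} = \frac{n}{-30} = n \left(- \frac{1}{30}\right) = - \frac{n}{30}$)
$\left(\left(-19 + 115\right) + 46\right) \left(J{\left(P{\left(-3,1 \right)} + 2 \right)} + 72\right) = \left(\left(-19 + 115\right) + 46\right) \left(- \frac{1 + 2}{30} + 72\right) = \left(96 + 46\right) \left(\left(- \frac{1}{30}\right) 3 + 72\right) = 142 \left(- \frac{1}{10} + 72\right) = 142 \cdot \frac{719}{10} = \frac{51049}{5}$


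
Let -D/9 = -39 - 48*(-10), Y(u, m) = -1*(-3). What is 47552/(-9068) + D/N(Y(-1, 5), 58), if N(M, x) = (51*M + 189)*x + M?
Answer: -81614585/14991671 ≈ -5.4440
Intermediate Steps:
Y(u, m) = 3
D = -3969 (D = -9*(-39 - 48*(-10)) = -9*(-39 + 480) = -9*441 = -3969)
N(M, x) = M + x*(189 + 51*M) (N(M, x) = (189 + 51*M)*x + M = x*(189 + 51*M) + M = M + x*(189 + 51*M))
47552/(-9068) + D/N(Y(-1, 5), 58) = 47552/(-9068) - 3969/(3 + 189*58 + 51*3*58) = 47552*(-1/9068) - 3969/(3 + 10962 + 8874) = -11888/2267 - 3969/19839 = -11888/2267 - 3969*1/19839 = -11888/2267 - 1323/6613 = -81614585/14991671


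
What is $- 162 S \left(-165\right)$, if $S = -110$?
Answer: $-2940300$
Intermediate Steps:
$- 162 S \left(-165\right) = \left(-162\right) \left(-110\right) \left(-165\right) = 17820 \left(-165\right) = -2940300$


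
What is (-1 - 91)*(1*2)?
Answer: -184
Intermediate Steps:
(-1 - 91)*(1*2) = -92*2 = -184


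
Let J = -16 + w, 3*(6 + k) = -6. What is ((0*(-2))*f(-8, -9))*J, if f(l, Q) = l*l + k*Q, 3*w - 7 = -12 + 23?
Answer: 0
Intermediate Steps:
k = -8 (k = -6 + (⅓)*(-6) = -6 - 2 = -8)
w = 6 (w = 7/3 + (-12 + 23)/3 = 7/3 + (⅓)*11 = 7/3 + 11/3 = 6)
f(l, Q) = l² - 8*Q (f(l, Q) = l*l - 8*Q = l² - 8*Q)
J = -10 (J = -16 + 6 = -10)
((0*(-2))*f(-8, -9))*J = ((0*(-2))*((-8)² - 8*(-9)))*(-10) = (0*(64 + 72))*(-10) = (0*136)*(-10) = 0*(-10) = 0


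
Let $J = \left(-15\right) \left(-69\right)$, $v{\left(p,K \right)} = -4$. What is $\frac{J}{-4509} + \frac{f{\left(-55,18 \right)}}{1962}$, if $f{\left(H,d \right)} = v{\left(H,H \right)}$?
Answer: $- \frac{37939}{163827} \approx -0.23158$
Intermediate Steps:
$f{\left(H,d \right)} = -4$
$J = 1035$
$\frac{J}{-4509} + \frac{f{\left(-55,18 \right)}}{1962} = \frac{1035}{-4509} - \frac{4}{1962} = 1035 \left(- \frac{1}{4509}\right) - \frac{2}{981} = - \frac{115}{501} - \frac{2}{981} = - \frac{37939}{163827}$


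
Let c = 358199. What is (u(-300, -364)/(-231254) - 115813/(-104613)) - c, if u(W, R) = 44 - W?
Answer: -100762628370338/281304357 ≈ -3.5820e+5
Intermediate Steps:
(u(-300, -364)/(-231254) - 115813/(-104613)) - c = ((44 - 1*(-300))/(-231254) - 115813/(-104613)) - 1*358199 = ((44 + 300)*(-1/231254) - 115813*(-1/104613)) - 358199 = (344*(-1/231254) + 115813/104613) - 358199 = (-4/2689 + 115813/104613) - 358199 = 311002705/281304357 - 358199 = -100762628370338/281304357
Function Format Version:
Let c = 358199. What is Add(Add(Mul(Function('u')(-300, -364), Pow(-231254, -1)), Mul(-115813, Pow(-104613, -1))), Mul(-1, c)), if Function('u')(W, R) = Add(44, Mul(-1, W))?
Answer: Rational(-100762628370338, 281304357) ≈ -3.5820e+5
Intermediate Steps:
Add(Add(Mul(Function('u')(-300, -364), Pow(-231254, -1)), Mul(-115813, Pow(-104613, -1))), Mul(-1, c)) = Add(Add(Mul(Add(44, Mul(-1, -300)), Pow(-231254, -1)), Mul(-115813, Pow(-104613, -1))), Mul(-1, 358199)) = Add(Add(Mul(Add(44, 300), Rational(-1, 231254)), Mul(-115813, Rational(-1, 104613))), -358199) = Add(Add(Mul(344, Rational(-1, 231254)), Rational(115813, 104613)), -358199) = Add(Add(Rational(-4, 2689), Rational(115813, 104613)), -358199) = Add(Rational(311002705, 281304357), -358199) = Rational(-100762628370338, 281304357)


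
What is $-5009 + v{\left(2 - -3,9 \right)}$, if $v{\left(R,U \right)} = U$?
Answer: $-5000$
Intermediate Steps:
$-5009 + v{\left(2 - -3,9 \right)} = -5009 + 9 = -5000$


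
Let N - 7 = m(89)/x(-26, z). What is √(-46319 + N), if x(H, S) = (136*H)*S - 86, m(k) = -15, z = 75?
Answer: I*√66515999124838/37898 ≈ 215.2*I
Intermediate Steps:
x(H, S) = -86 + 136*H*S (x(H, S) = 136*H*S - 86 = -86 + 136*H*S)
N = 1857017/265286 (N = 7 - 15/(-86 + 136*(-26)*75) = 7 - 15/(-86 - 265200) = 7 - 15/(-265286) = 7 - 15*(-1/265286) = 7 + 15/265286 = 1857017/265286 ≈ 7.0001)
√(-46319 + N) = √(-46319 + 1857017/265286) = √(-12285925217/265286) = I*√66515999124838/37898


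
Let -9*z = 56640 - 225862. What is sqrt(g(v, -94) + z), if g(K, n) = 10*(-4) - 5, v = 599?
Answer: sqrt(168817)/3 ≈ 136.96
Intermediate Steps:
g(K, n) = -45 (g(K, n) = -40 - 5 = -45)
z = 169222/9 (z = -(56640 - 225862)/9 = -1/9*(-169222) = 169222/9 ≈ 18802.)
sqrt(g(v, -94) + z) = sqrt(-45 + 169222/9) = sqrt(168817/9) = sqrt(168817)/3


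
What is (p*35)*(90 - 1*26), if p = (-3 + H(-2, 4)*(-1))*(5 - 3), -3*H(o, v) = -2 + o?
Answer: -58240/3 ≈ -19413.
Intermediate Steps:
H(o, v) = 2/3 - o/3 (H(o, v) = -(-2 + o)/3 = 2/3 - o/3)
p = -26/3 (p = (-3 + (2/3 - 1/3*(-2))*(-1))*(5 - 3) = (-3 + (2/3 + 2/3)*(-1))*2 = (-3 + (4/3)*(-1))*2 = (-3 - 4/3)*2 = -13/3*2 = -26/3 ≈ -8.6667)
(p*35)*(90 - 1*26) = (-26/3*35)*(90 - 1*26) = -910*(90 - 26)/3 = -910/3*64 = -58240/3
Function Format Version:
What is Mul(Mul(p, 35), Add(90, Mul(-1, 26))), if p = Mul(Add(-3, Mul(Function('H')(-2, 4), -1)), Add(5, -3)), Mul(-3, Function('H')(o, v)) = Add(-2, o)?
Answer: Rational(-58240, 3) ≈ -19413.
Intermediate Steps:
Function('H')(o, v) = Add(Rational(2, 3), Mul(Rational(-1, 3), o)) (Function('H')(o, v) = Mul(Rational(-1, 3), Add(-2, o)) = Add(Rational(2, 3), Mul(Rational(-1, 3), o)))
p = Rational(-26, 3) (p = Mul(Add(-3, Mul(Add(Rational(2, 3), Mul(Rational(-1, 3), -2)), -1)), Add(5, -3)) = Mul(Add(-3, Mul(Add(Rational(2, 3), Rational(2, 3)), -1)), 2) = Mul(Add(-3, Mul(Rational(4, 3), -1)), 2) = Mul(Add(-3, Rational(-4, 3)), 2) = Mul(Rational(-13, 3), 2) = Rational(-26, 3) ≈ -8.6667)
Mul(Mul(p, 35), Add(90, Mul(-1, 26))) = Mul(Mul(Rational(-26, 3), 35), Add(90, Mul(-1, 26))) = Mul(Rational(-910, 3), Add(90, -26)) = Mul(Rational(-910, 3), 64) = Rational(-58240, 3)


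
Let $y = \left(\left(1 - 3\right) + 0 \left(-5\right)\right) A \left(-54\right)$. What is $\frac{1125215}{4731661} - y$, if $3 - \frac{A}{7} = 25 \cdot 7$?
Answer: $\frac{615268468367}{4731661} \approx 1.3003 \cdot 10^{5}$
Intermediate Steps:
$A = -1204$ ($A = 21 - 7 \cdot 25 \cdot 7 = 21 - 1225 = -1204$)
$y = -130032$ ($y = \left(\left(1 - 3\right) + 0 \left(-5\right)\right) \left(-1204\right) \left(-54\right) = \left(\left(1 - 3\right) + 0\right) \left(-1204\right) \left(-54\right) = \left(-2 + 0\right) \left(-1204\right) \left(-54\right) = \left(-2\right) \left(-1204\right) \left(-54\right) = 2408 \left(-54\right) = -130032$)
$\frac{1125215}{4731661} - y = \frac{1125215}{4731661} - -130032 = 1125215 \cdot \frac{1}{4731661} + 130032 = \frac{1125215}{4731661} + 130032 = \frac{615268468367}{4731661}$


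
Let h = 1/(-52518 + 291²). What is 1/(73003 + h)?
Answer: 32163/2347995490 ≈ 1.3698e-5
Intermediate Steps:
h = 1/32163 (h = 1/(-52518 + 84681) = 1/32163 ≈ 3.1092e-5)
1/(73003 + h) = 1/(73003 + 1/32163) = 1/(2347995490/32163) = 32163/2347995490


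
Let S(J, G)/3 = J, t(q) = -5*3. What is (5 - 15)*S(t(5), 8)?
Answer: 450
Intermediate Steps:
t(q) = -15
S(J, G) = 3*J
(5 - 15)*S(t(5), 8) = (5 - 15)*(3*(-15)) = -10*(-45) = 450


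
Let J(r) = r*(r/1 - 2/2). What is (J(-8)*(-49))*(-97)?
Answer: 342216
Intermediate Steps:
J(r) = r*(-1 + r) (J(r) = r*(r*1 - 2*1/2) = r*(r - 1) = r*(-1 + r))
(J(-8)*(-49))*(-97) = (-8*(-1 - 8)*(-49))*(-97) = (-8*(-9)*(-49))*(-97) = (72*(-49))*(-97) = -3528*(-97) = 342216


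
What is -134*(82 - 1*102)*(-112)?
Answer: -300160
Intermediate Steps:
-134*(82 - 1*102)*(-112) = -134*(82 - 102)*(-112) = -134*(-20)*(-112) = 2680*(-112) = -300160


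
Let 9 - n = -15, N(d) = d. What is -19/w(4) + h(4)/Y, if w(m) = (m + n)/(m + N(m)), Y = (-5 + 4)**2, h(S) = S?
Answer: -10/7 ≈ -1.4286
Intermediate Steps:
n = 24 (n = 9 - 1*(-15) = 9 + 15 = 24)
Y = 1 (Y = (-1)**2 = 1)
w(m) = (24 + m)/(2*m) (w(m) = (m + 24)/(m + m) = (24 + m)/((2*m)) = (24 + m)*(1/(2*m)) = (24 + m)/(2*m))
-19/w(4) + h(4)/Y = -19*8/(24 + 4) + 4/1 = -19/((1/2)*(1/4)*28) + 4*1 = -19/7/2 + 4 = -19*2/7 + 4 = -38/7 + 4 = -10/7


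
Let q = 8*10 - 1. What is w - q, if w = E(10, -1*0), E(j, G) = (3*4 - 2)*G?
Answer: -79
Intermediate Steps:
E(j, G) = 10*G (E(j, G) = (12 - 2)*G = 10*G)
q = 79 (q = 80 - 1 = 79)
w = 0 (w = 10*(-1*0) = 10*0 = 0)
w - q = 0 - 1*79 = 0 - 79 = -79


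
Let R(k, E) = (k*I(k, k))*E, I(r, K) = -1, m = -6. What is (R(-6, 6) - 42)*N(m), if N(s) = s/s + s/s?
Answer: -12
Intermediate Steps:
N(s) = 2 (N(s) = 1 + 1 = 2)
R(k, E) = -E*k (R(k, E) = (k*(-1))*E = (-k)*E = -E*k)
(R(-6, 6) - 42)*N(m) = (-1*6*(-6) - 42)*2 = (36 - 42)*2 = -6*2 = -12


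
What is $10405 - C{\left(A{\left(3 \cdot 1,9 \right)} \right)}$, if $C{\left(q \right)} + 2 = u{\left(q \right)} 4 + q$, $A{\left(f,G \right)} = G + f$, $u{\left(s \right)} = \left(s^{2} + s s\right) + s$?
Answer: $9195$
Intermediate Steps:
$u{\left(s \right)} = s + 2 s^{2}$ ($u{\left(s \right)} = \left(s^{2} + s^{2}\right) + s = 2 s^{2} + s = s + 2 s^{2}$)
$C{\left(q \right)} = -2 + q + 4 q \left(1 + 2 q\right)$ ($C{\left(q \right)} = -2 + \left(q \left(1 + 2 q\right) 4 + q\right) = -2 + \left(4 q \left(1 + 2 q\right) + q\right) = -2 + \left(q + 4 q \left(1 + 2 q\right)\right) = -2 + q + 4 q \left(1 + 2 q\right)$)
$10405 - C{\left(A{\left(3 \cdot 1,9 \right)} \right)} = 10405 - \left(-2 + 5 \left(9 + 3 \cdot 1\right) + 8 \left(9 + 3 \cdot 1\right)^{2}\right) = 10405 - \left(-2 + 5 \left(9 + 3\right) + 8 \left(9 + 3\right)^{2}\right) = 10405 - \left(-2 + 5 \cdot 12 + 8 \cdot 12^{2}\right) = 10405 - \left(-2 + 60 + 8 \cdot 144\right) = 10405 - \left(-2 + 60 + 1152\right) = 10405 - 1210 = 9195$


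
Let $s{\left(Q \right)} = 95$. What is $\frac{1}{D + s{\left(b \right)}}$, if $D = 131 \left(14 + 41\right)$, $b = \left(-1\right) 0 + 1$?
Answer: $\frac{1}{7300} \approx 0.00013699$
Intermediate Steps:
$b = 1$ ($b = 0 + 1 = 1$)
$D = 7205$ ($D = 131 \cdot 55 = 7205$)
$\frac{1}{D + s{\left(b \right)}} = \frac{1}{7205 + 95} = \frac{1}{7300}$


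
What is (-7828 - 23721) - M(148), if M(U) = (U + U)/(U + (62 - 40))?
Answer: -2681813/85 ≈ -31551.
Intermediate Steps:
M(U) = 2*U/(22 + U) (M(U) = (2*U)/(U + 22) = (2*U)/(22 + U) = 2*U/(22 + U))
(-7828 - 23721) - M(148) = (-7828 - 23721) - 2*148/(22 + 148) = -31549 - 2*148/170 = -31549 - 1*148/85 = -31549 - 148/85 = -2681813/85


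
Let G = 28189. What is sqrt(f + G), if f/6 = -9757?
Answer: I*sqrt(30353) ≈ 174.22*I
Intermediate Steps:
f = -58542 (f = 6*(-9757) = -58542)
sqrt(f + G) = sqrt(-58542 + 28189) = sqrt(-30353) = I*sqrt(30353)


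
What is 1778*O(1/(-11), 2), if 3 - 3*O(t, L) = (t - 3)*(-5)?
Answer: -243586/33 ≈ -7381.4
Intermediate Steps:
O(t, L) = -4 + 5*t/3 (O(t, L) = 1 - (t - 3)*(-5)/3 = 1 - (-3 + t)*(-5)/3 = 1 - (15 - 5*t)/3 = 1 + (-5 + 5*t/3) = -4 + 5*t/3)
1778*O(1/(-11), 2) = 1778*(-4 + (5/3)/(-11)) = 1778*(-4 + (5/3)*(-1/11)) = 1778*(-4 - 5/33) = 1778*(-137/33) = -243586/33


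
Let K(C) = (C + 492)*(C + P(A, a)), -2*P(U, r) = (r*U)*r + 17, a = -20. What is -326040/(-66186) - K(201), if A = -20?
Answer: -64098881275/22062 ≈ -2.9054e+6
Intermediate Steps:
P(U, r) = -17/2 - U*r²/2 (P(U, r) = -((r*U)*r + 17)/2 = -((U*r)*r + 17)/2 = -(U*r² + 17)/2 = -(17 + U*r²)/2 = -17/2 - U*r²/2)
K(C) = (492 + C)*(7983/2 + C) (K(C) = (C + 492)*(C + (-17/2 - ½*(-20)*(-20)²)) = (492 + C)*(C + (-17/2 - ½*(-20)*400)) = (492 + C)*(C + (-17/2 + 4000)) = (492 + C)*(C + 7983/2) = (492 + C)*(7983/2 + C))
-326040/(-66186) - K(201) = -326040/(-66186) - (1963818 + 201² + (8967/2)*201) = -326040*(-1/66186) - (1963818 + 40401 + 1802367/2) = 54340/11031 - 1*5810805/2 = 54340/11031 - 5810805/2 = -64098881275/22062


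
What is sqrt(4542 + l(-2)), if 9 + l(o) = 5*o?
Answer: sqrt(4523) ≈ 67.253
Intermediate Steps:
l(o) = -9 + 5*o
sqrt(4542 + l(-2)) = sqrt(4542 + (-9 + 5*(-2))) = sqrt(4542 + (-9 - 10)) = sqrt(4542 - 19) = sqrt(4523)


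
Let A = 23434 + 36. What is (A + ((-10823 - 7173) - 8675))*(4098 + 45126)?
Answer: -157566024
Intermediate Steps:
A = 23470
(A + ((-10823 - 7173) - 8675))*(4098 + 45126) = (23470 + ((-10823 - 7173) - 8675))*(4098 + 45126) = (23470 + (-17996 - 8675))*49224 = (23470 - 26671)*49224 = -3201*49224 = -157566024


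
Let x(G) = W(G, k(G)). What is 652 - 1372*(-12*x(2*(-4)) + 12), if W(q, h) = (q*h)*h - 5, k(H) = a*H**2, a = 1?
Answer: -539590484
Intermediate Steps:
k(H) = H**2 (k(H) = 1*H**2 = H**2)
W(q, h) = -5 + q*h**2 (W(q, h) = (h*q)*h - 5 = q*h**2 - 5 = -5 + q*h**2)
x(G) = -5 + G**5 (x(G) = -5 + G*(G**2)**2 = -5 + G*G**4 = -5 + G**5)
652 - 1372*(-12*x(2*(-4)) + 12) = 652 - 1372*(-12*(-5 + (2*(-4))**5) + 12) = 652 - 1372*(-12*(-5 + (-8)**5) + 12) = 652 - 1372*(-12*(-5 - 32768) + 12) = 652 - 1372*(-12*(-32773) + 12) = 652 - 1372*(393276 + 12) = 652 - 1372*393288 = 652 - 539591136 = -539590484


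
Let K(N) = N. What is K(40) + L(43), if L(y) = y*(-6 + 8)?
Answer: 126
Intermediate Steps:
L(y) = 2*y (L(y) = y*2 = 2*y)
K(40) + L(43) = 40 + 2*43 = 40 + 86 = 126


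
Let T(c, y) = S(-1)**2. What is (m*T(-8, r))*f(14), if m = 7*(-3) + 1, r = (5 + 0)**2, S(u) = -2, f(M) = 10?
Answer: -800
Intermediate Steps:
r = 25 (r = 5**2 = 25)
T(c, y) = 4 (T(c, y) = (-2)**2 = 4)
m = -20 (m = -21 + 1 = -20)
(m*T(-8, r))*f(14) = -20*4*10 = -80*10 = -800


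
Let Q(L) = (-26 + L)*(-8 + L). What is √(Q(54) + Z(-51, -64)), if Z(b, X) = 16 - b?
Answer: √1355 ≈ 36.810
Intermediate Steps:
√(Q(54) + Z(-51, -64)) = √((208 + 54² - 34*54) + (16 - 1*(-51))) = √((208 + 2916 - 1836) + (16 + 51)) = √(1288 + 67) = √1355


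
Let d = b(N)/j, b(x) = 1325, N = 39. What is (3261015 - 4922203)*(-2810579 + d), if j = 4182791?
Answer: 19529033348821300832/4182791 ≈ 4.6689e+12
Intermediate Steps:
d = 1325/4182791 ≈ 0.00031677
(3261015 - 4922203)*(-2810579 + d) = (3261015 - 4922203)*(-2810579 + 1325/4182791) = -1661188*(-11756064544664/4182791) = 19529033348821300832/4182791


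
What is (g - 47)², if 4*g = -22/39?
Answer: 13520329/6084 ≈ 2222.3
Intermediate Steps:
g = -11/78 (g = (-22/39)/4 = (-22*1/39)/4 = (¼)*(-22/39) = -11/78 ≈ -0.14103)
(g - 47)² = (-11/78 - 47)² = (-3677/78)² = 13520329/6084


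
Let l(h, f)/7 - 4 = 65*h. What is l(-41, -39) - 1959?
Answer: -20586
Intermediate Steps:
l(h, f) = 28 + 455*h (l(h, f) = 28 + 7*(65*h) = 28 + 455*h)
l(-41, -39) - 1959 = (28 + 455*(-41)) - 1959 = (28 - 18655) - 1959 = -18627 - 1959 = -20586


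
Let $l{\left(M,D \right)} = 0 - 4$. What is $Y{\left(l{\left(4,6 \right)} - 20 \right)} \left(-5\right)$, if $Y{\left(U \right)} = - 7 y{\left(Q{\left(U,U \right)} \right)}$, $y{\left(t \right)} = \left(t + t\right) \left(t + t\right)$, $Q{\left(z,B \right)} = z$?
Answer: $80640$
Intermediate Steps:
$l{\left(M,D \right)} = -4$ ($l{\left(M,D \right)} = 0 - 4 = -4$)
$y{\left(t \right)} = 4 t^{2}$ ($y{\left(t \right)} = 2 t 2 t = 4 t^{2}$)
$Y{\left(U \right)} = - 28 U^{2}$ ($Y{\left(U \right)} = - 7 \cdot 4 U^{2} = - 28 U^{2}$)
$Y{\left(l{\left(4,6 \right)} - 20 \right)} \left(-5\right) = - 28 \left(-4 - 20\right)^{2} \left(-5\right) = - 28 \left(-24\right)^{2} \left(-5\right) = \left(-28\right) 576 \left(-5\right) = \left(-16128\right) \left(-5\right) = 80640$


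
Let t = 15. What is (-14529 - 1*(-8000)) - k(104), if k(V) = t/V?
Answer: -679031/104 ≈ -6529.1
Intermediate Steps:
k(V) = 15/V
(-14529 - 1*(-8000)) - k(104) = (-14529 - 1*(-8000)) - 15/104 = (-14529 + 8000) - 15/104 = -6529 - 1*15/104 = -6529 - 15/104 = -679031/104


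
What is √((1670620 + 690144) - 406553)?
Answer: √1954211 ≈ 1397.9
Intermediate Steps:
√((1670620 + 690144) - 406553) = √(2360764 - 406553) = √1954211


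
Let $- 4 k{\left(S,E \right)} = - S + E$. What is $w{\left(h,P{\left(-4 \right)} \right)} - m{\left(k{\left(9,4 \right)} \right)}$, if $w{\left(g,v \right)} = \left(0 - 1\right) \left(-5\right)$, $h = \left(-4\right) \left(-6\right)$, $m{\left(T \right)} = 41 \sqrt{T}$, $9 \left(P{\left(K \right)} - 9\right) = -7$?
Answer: $5 - \frac{41 \sqrt{5}}{2} \approx -40.839$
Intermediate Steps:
$P{\left(K \right)} = \frac{74}{9}$ ($P{\left(K \right)} = 9 + \frac{1}{9} \left(-7\right) = 9 - \frac{7}{9} = \frac{74}{9}$)
$k{\left(S,E \right)} = - \frac{E}{4} + \frac{S}{4}$ ($k{\left(S,E \right)} = - \frac{- S + E}{4} = - \frac{E - S}{4} = - \frac{E}{4} + \frac{S}{4}$)
$h = 24$
$w{\left(g,v \right)} = 5$ ($w{\left(g,v \right)} = \left(-1\right) \left(-5\right) = 5$)
$w{\left(h,P{\left(-4 \right)} \right)} - m{\left(k{\left(9,4 \right)} \right)} = 5 - 41 \sqrt{\left(- \frac{1}{4}\right) 4 + \frac{1}{4} \cdot 9} = 5 - 41 \sqrt{-1 + \frac{9}{4}} = 5 - 41 \sqrt{\frac{5}{4}} = 5 - 41 \frac{\sqrt{5}}{2} = 5 - \frac{41 \sqrt{5}}{2}$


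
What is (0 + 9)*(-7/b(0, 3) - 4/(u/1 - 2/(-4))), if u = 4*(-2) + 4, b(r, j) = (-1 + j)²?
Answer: -153/28 ≈ -5.4643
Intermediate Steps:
u = -4 (u = -8 + 4 = -4)
(0 + 9)*(-7/b(0, 3) - 4/(u/1 - 2/(-4))) = (0 + 9)*(-7/(-1 + 3)² - 4/(-4/1 - 2/(-4))) = 9*(-7/(2²) - 4/(-4*1 - 2*(-¼))) = 9*(-7/4 - 4/(-4 + ½)) = 9*(-7*¼ - 4/(-7/2)) = 9*(-7/4 - 4*(-2/7)) = 9*(-7/4 + 8/7) = 9*(-17/28) = -153/28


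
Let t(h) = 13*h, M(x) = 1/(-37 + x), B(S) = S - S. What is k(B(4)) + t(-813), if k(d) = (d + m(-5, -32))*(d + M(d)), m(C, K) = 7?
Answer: -391060/37 ≈ -10569.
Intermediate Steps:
B(S) = 0
k(d) = (7 + d)*(d + 1/(-37 + d)) (k(d) = (d + 7)*(d + 1/(-37 + d)) = (7 + d)*(d + 1/(-37 + d)))
k(B(4)) + t(-813) = (7 + 0 + 0*(-37 + 0)*(7 + 0))/(-37 + 0) + 13*(-813) = (7 + 0 + 0*(-37)*7)/(-37) - 10569 = -(7 + 0 + 0)/37 - 10569 = -1/37*7 - 10569 = -7/37 - 10569 = -391060/37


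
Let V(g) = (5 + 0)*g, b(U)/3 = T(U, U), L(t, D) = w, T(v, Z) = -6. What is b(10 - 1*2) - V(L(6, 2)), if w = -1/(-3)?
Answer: -59/3 ≈ -19.667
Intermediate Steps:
w = ⅓ (w = -1*(-⅓) = ⅓ ≈ 0.33333)
L(t, D) = ⅓
b(U) = -18 (b(U) = 3*(-6) = -18)
V(g) = 5*g
b(10 - 1*2) - V(L(6, 2)) = -18 - 5/3 = -59/3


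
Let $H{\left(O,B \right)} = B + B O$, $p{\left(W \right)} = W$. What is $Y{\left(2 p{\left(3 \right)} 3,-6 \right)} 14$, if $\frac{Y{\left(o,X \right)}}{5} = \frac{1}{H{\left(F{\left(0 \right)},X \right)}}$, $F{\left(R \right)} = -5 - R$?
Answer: $\frac{35}{12} \approx 2.9167$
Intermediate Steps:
$Y{\left(o,X \right)} = - \frac{5}{4 X}$ ($Y{\left(o,X \right)} = \frac{5}{X \left(1 - 5\right)} = \frac{5}{X \left(-4\right)} = \frac{5}{\left(-4\right) X} = 5 \left(- \frac{1}{4 X}\right) = - \frac{5}{4 X}$)
$Y{\left(2 p{\left(3 \right)} 3,-6 \right)} 14 = - \frac{5}{4 \left(-6\right)} 14 = \left(- \frac{5}{4}\right) \left(- \frac{1}{6}\right) 14 = \frac{5}{24} \cdot 14 = \frac{35}{12}$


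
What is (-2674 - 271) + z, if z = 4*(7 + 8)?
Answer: -2885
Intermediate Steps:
z = 60 (z = 4*15 = 60)
(-2674 - 271) + z = (-2674 - 271) + 60 = -2945 + 60 = -2885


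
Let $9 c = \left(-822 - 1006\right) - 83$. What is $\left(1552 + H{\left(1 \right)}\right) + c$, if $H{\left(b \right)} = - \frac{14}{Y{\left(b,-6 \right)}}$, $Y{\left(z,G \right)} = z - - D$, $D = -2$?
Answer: $\frac{4061}{3} \approx 1353.7$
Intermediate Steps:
$Y{\left(z,G \right)} = -2 + z$ ($Y{\left(z,G \right)} = z - \left(-1\right) \left(-2\right) = z - 2 = -2 + z$)
$c = - \frac{637}{3}$ ($c = \frac{\left(-822 - 1006\right) - 83}{9} = \frac{-1828 - 83}{9} = \frac{1}{9} \left(-1911\right) = - \frac{637}{3} \approx -212.33$)
$H{\left(b \right)} = - \frac{14}{-2 + b}$
$\left(1552 + H{\left(1 \right)}\right) + c = \left(1552 - \frac{14}{-2 + 1}\right) - \frac{637}{3} = \left(1552 - \frac{14}{-1}\right) - \frac{637}{3} = \left(1552 - -14\right) - \frac{637}{3} = \left(1552 + 14\right) - \frac{637}{3} = 1566 - \frac{637}{3} = \frac{4061}{3}$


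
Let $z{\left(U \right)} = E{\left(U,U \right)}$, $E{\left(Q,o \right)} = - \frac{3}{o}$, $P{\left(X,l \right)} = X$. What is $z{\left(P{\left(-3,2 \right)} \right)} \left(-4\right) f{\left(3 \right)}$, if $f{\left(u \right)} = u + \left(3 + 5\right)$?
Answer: $-44$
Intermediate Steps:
$z{\left(U \right)} = - \frac{3}{U}$
$f{\left(u \right)} = 8 + u$ ($f{\left(u \right)} = u + 8 = 8 + u$)
$z{\left(P{\left(-3,2 \right)} \right)} \left(-4\right) f{\left(3 \right)} = - \frac{3}{-3} \left(-4\right) \left(8 + 3\right) = \left(-3\right) \left(- \frac{1}{3}\right) \left(-4\right) 11 = 1 \left(-4\right) 11 = \left(-4\right) 11 = -44$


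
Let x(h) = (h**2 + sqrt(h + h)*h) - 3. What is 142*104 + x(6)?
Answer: 14801 + 12*sqrt(3) ≈ 14822.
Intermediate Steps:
x(h) = -3 + h**2 + sqrt(2)*h**(3/2) (x(h) = (h**2 + sqrt(2*h)*h) - 3 = (h**2 + (sqrt(2)*sqrt(h))*h) - 3 = (h**2 + sqrt(2)*h**(3/2)) - 3 = -3 + h**2 + sqrt(2)*h**(3/2))
142*104 + x(6) = 142*104 + (-3 + 6**2 + sqrt(2)*6**(3/2)) = 14768 + (-3 + 36 + sqrt(2)*(6*sqrt(6))) = 14768 + (-3 + 36 + 12*sqrt(3)) = 14768 + (33 + 12*sqrt(3)) = 14801 + 12*sqrt(3)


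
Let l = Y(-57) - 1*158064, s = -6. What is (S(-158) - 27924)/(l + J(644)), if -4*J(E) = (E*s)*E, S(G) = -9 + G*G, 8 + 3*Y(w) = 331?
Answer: -8907/1392443 ≈ -0.0063967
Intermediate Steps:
Y(w) = 323/3 (Y(w) = -8/3 + (1/3)*331 = -8/3 + 331/3 = 323/3)
S(G) = -9 + G**2
J(E) = 3*E**2/2 (J(E) = -E*(-6)*E/4 = -(-6*E)*E/4 = -(-3)*E**2/2 = 3*E**2/2)
l = -473869/3 (l = 323/3 - 1*158064 = 323/3 - 158064 = -473869/3 ≈ -1.5796e+5)
(S(-158) - 27924)/(l + J(644)) = ((-9 + (-158)**2) - 27924)/(-473869/3 + (3/2)*644**2) = ((-9 + 24964) - 27924)/(-473869/3 + (3/2)*414736) = (24955 - 27924)/(-473869/3 + 622104) = -2969/1392443/3 = -2969*3/1392443 = -8907/1392443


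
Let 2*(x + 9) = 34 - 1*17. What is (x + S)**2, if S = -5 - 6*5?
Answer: 5041/4 ≈ 1260.3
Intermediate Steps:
x = -1/2 (x = -9 + (34 - 1*17)/2 = -9 + (34 - 17)/2 = -9 + (1/2)*17 = -9 + 17/2 = -1/2 ≈ -0.50000)
S = -35 (S = -5 - 30 = -35)
(x + S)**2 = (-1/2 - 35)**2 = (-71/2)**2 = 5041/4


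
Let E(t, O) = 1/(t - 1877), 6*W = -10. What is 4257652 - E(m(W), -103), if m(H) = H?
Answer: 23996126675/5636 ≈ 4.2576e+6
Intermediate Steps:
W = -5/3 (W = (⅙)*(-10) = -5/3 ≈ -1.6667)
E(t, O) = 1/(-1877 + t)
4257652 - E(m(W), -103) = 4257652 - 1/(-1877 - 5/3) = 4257652 - 1/(-5636/3) = 4257652 - 1*(-3/5636) = 4257652 + 3/5636 = 23996126675/5636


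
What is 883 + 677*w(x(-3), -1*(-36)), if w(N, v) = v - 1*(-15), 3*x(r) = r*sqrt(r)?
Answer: 35410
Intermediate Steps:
x(r) = r**(3/2)/3 (x(r) = (r*sqrt(r))/3 = r**(3/2)/3)
w(N, v) = 15 + v (w(N, v) = v + 15 = 15 + v)
883 + 677*w(x(-3), -1*(-36)) = 883 + 677*(15 - 1*(-36)) = 883 + 677*(15 + 36) = 883 + 677*51 = 883 + 34527 = 35410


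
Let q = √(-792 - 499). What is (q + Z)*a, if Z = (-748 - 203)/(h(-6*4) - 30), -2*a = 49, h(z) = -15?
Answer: -15533/30 - 49*I*√1291/2 ≈ -517.77 - 880.3*I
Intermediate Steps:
a = -49/2 (a = -½*49 = -49/2 ≈ -24.500)
Z = 317/15 (Z = (-748 - 203)/(-15 - 30) = -951/(-45) = -951*(-1/45) = 317/15 ≈ 21.133)
q = I*√1291 (q = √(-1291) = I*√1291 ≈ 35.93*I)
(q + Z)*a = (I*√1291 + 317/15)*(-49/2) = (317/15 + I*√1291)*(-49/2) = -15533/30 - 49*I*√1291/2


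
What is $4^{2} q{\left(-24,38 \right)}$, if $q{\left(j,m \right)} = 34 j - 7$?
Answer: $-13168$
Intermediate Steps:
$q{\left(j,m \right)} = -7 + 34 j$
$4^{2} q{\left(-24,38 \right)} = 4^{2} \left(-7 + 34 \left(-24\right)\right) = 16 \left(-7 - 816\right) = 16 \left(-823\right) = -13168$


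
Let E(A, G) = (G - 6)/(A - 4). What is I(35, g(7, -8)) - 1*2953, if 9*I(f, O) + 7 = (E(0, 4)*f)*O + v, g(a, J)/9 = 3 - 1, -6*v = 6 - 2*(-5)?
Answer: -78815/27 ≈ -2919.1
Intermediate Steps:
E(A, G) = (-6 + G)/(-4 + A)
v = -8/3 (v = -(6 - 2*(-5))/6 = -(6 + 10)/6 = -⅙*16 = -8/3 ≈ -2.6667)
g(a, J) = 18 (g(a, J) = 9*(3 - 1) = 9*2 = 18)
I(f, O) = -29/27 + O*f/18 (I(f, O) = -7/9 + ((((-6 + 4)/(-4 + 0))*f)*O - 8/3)/9 = -7/9 + (((-2/(-4))*f)*O - 8/3)/9 = -7/9 + (((-¼*(-2))*f)*O - 8/3)/9 = -7/9 + ((f/2)*O - 8/3)/9 = -7/9 + (O*f/2 - 8/3)/9 = -7/9 + (-8/3 + O*f/2)/9 = -7/9 + (-8/27 + O*f/18) = -29/27 + O*f/18)
I(35, g(7, -8)) - 1*2953 = (-29/27 + (1/18)*18*35) - 1*2953 = (-29/27 + 35) - 2953 = 916/27 - 2953 = -78815/27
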